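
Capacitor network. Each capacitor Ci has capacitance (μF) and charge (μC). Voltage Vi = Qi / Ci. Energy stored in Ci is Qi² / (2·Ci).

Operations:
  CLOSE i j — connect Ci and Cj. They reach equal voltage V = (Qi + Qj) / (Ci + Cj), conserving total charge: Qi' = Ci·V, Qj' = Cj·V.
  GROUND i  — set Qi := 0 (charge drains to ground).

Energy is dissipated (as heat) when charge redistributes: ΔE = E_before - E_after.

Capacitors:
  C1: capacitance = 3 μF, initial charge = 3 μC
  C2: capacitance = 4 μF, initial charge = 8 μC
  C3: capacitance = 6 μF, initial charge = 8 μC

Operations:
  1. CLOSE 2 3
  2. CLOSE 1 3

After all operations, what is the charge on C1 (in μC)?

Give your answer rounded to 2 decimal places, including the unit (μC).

Initial: C1(3μF, Q=3μC, V=1.00V), C2(4μF, Q=8μC, V=2.00V), C3(6μF, Q=8μC, V=1.33V)
Op 1: CLOSE 2-3: Q_total=16.00, C_total=10.00, V=1.60; Q2=6.40, Q3=9.60; dissipated=0.533
Op 2: CLOSE 1-3: Q_total=12.60, C_total=9.00, V=1.40; Q1=4.20, Q3=8.40; dissipated=0.360
Final charges: Q1=4.20, Q2=6.40, Q3=8.40

Answer: 4.20 μC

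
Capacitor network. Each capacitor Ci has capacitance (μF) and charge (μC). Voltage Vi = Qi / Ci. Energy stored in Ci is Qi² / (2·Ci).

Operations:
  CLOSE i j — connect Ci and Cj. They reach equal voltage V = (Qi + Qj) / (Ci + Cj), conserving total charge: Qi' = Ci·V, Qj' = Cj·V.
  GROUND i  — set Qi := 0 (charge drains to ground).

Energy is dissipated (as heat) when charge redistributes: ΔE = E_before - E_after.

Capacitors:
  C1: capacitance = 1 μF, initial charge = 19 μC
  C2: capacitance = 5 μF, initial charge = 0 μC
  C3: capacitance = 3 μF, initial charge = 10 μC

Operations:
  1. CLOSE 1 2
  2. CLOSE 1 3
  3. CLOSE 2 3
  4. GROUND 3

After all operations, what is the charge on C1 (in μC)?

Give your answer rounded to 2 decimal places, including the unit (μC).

Initial: C1(1μF, Q=19μC, V=19.00V), C2(5μF, Q=0μC, V=0.00V), C3(3μF, Q=10μC, V=3.33V)
Op 1: CLOSE 1-2: Q_total=19.00, C_total=6.00, V=3.17; Q1=3.17, Q2=15.83; dissipated=150.417
Op 2: CLOSE 1-3: Q_total=13.17, C_total=4.00, V=3.29; Q1=3.29, Q3=9.88; dissipated=0.010
Op 3: CLOSE 2-3: Q_total=25.71, C_total=8.00, V=3.21; Q2=16.07, Q3=9.64; dissipated=0.015
Op 4: GROUND 3: Q3=0; energy lost=15.490
Final charges: Q1=3.29, Q2=16.07, Q3=0.00

Answer: 3.29 μC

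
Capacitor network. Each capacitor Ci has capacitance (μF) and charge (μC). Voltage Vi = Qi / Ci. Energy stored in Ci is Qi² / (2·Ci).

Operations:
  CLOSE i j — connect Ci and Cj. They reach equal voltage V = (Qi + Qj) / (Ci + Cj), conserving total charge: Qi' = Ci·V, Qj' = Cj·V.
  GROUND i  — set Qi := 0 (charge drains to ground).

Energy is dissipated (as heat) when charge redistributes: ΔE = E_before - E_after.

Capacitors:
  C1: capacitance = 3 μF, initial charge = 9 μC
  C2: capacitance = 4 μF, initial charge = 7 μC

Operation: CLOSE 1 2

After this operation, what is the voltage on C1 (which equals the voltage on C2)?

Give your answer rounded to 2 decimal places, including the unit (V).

Initial: C1(3μF, Q=9μC, V=3.00V), C2(4μF, Q=7μC, V=1.75V)
Op 1: CLOSE 1-2: Q_total=16.00, C_total=7.00, V=2.29; Q1=6.86, Q2=9.14; dissipated=1.339

Answer: 2.29 V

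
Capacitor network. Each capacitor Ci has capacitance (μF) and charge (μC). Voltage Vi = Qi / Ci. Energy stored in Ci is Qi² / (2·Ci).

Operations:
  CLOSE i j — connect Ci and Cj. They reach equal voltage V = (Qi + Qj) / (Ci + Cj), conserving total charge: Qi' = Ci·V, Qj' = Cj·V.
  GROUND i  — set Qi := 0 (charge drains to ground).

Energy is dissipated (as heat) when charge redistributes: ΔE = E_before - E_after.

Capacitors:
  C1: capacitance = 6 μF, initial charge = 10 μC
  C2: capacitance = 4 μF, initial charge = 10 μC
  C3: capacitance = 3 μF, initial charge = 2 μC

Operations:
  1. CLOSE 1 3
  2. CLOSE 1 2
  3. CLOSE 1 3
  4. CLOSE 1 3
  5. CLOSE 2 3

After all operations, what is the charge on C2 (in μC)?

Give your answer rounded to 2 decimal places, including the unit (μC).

Answer: 6.93 μC

Derivation:
Initial: C1(6μF, Q=10μC, V=1.67V), C2(4μF, Q=10μC, V=2.50V), C3(3μF, Q=2μC, V=0.67V)
Op 1: CLOSE 1-3: Q_total=12.00, C_total=9.00, V=1.33; Q1=8.00, Q3=4.00; dissipated=1.000
Op 2: CLOSE 1-2: Q_total=18.00, C_total=10.00, V=1.80; Q1=10.80, Q2=7.20; dissipated=1.633
Op 3: CLOSE 1-3: Q_total=14.80, C_total=9.00, V=1.64; Q1=9.87, Q3=4.93; dissipated=0.218
Op 4: CLOSE 1-3: Q_total=14.80, C_total=9.00, V=1.64; Q1=9.87, Q3=4.93; dissipated=0.000
Op 5: CLOSE 2-3: Q_total=12.13, C_total=7.00, V=1.73; Q2=6.93, Q3=5.20; dissipated=0.021
Final charges: Q1=9.87, Q2=6.93, Q3=5.20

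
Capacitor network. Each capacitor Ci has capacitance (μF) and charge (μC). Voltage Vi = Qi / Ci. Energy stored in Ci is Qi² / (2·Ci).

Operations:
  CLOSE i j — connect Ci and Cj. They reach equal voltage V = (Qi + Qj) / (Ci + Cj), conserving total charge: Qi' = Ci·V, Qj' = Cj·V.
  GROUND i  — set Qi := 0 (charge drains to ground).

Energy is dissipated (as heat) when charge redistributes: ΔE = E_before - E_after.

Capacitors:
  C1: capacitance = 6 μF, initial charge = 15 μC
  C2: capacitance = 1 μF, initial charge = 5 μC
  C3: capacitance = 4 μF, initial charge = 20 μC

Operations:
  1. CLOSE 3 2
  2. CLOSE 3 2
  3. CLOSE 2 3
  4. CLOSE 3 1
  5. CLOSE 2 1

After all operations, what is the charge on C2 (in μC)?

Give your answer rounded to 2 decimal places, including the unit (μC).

Answer: 3.71 μC

Derivation:
Initial: C1(6μF, Q=15μC, V=2.50V), C2(1μF, Q=5μC, V=5.00V), C3(4μF, Q=20μC, V=5.00V)
Op 1: CLOSE 3-2: Q_total=25.00, C_total=5.00, V=5.00; Q3=20.00, Q2=5.00; dissipated=0.000
Op 2: CLOSE 3-2: Q_total=25.00, C_total=5.00, V=5.00; Q3=20.00, Q2=5.00; dissipated=0.000
Op 3: CLOSE 2-3: Q_total=25.00, C_total=5.00, V=5.00; Q2=5.00, Q3=20.00; dissipated=0.000
Op 4: CLOSE 3-1: Q_total=35.00, C_total=10.00, V=3.50; Q3=14.00, Q1=21.00; dissipated=7.500
Op 5: CLOSE 2-1: Q_total=26.00, C_total=7.00, V=3.71; Q2=3.71, Q1=22.29; dissipated=0.964
Final charges: Q1=22.29, Q2=3.71, Q3=14.00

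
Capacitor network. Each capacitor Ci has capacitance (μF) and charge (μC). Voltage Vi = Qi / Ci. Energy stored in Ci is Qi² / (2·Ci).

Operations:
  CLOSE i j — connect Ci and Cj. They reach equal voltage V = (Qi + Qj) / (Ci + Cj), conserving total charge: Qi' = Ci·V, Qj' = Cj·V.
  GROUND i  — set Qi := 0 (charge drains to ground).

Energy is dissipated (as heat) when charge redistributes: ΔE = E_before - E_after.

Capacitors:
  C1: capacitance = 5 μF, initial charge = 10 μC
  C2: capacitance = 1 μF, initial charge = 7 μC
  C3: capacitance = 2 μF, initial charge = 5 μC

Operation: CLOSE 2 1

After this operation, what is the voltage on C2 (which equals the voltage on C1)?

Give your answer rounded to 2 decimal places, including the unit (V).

Initial: C1(5μF, Q=10μC, V=2.00V), C2(1μF, Q=7μC, V=7.00V), C3(2μF, Q=5μC, V=2.50V)
Op 1: CLOSE 2-1: Q_total=17.00, C_total=6.00, V=2.83; Q2=2.83, Q1=14.17; dissipated=10.417

Answer: 2.83 V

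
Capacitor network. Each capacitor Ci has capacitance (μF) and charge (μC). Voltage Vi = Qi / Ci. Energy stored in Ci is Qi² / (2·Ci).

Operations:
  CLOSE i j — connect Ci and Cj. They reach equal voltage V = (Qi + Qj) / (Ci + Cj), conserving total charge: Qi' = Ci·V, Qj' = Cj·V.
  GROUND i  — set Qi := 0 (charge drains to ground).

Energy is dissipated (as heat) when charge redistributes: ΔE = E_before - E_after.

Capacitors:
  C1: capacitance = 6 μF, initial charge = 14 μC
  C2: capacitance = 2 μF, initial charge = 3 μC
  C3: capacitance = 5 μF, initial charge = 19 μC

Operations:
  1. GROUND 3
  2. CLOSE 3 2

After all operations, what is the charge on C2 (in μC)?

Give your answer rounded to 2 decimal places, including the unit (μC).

Initial: C1(6μF, Q=14μC, V=2.33V), C2(2μF, Q=3μC, V=1.50V), C3(5μF, Q=19μC, V=3.80V)
Op 1: GROUND 3: Q3=0; energy lost=36.100
Op 2: CLOSE 3-2: Q_total=3.00, C_total=7.00, V=0.43; Q3=2.14, Q2=0.86; dissipated=1.607
Final charges: Q1=14.00, Q2=0.86, Q3=2.14

Answer: 0.86 μC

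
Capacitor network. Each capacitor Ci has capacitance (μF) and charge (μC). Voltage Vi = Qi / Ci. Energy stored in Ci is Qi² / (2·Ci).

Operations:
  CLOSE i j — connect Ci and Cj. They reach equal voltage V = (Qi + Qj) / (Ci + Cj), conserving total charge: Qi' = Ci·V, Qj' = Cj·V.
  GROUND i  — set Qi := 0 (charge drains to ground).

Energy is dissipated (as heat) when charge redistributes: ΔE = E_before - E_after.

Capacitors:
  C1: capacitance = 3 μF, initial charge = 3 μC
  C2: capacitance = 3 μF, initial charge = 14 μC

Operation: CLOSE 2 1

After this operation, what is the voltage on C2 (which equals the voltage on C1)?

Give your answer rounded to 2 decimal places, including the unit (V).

Initial: C1(3μF, Q=3μC, V=1.00V), C2(3μF, Q=14μC, V=4.67V)
Op 1: CLOSE 2-1: Q_total=17.00, C_total=6.00, V=2.83; Q2=8.50, Q1=8.50; dissipated=10.083

Answer: 2.83 V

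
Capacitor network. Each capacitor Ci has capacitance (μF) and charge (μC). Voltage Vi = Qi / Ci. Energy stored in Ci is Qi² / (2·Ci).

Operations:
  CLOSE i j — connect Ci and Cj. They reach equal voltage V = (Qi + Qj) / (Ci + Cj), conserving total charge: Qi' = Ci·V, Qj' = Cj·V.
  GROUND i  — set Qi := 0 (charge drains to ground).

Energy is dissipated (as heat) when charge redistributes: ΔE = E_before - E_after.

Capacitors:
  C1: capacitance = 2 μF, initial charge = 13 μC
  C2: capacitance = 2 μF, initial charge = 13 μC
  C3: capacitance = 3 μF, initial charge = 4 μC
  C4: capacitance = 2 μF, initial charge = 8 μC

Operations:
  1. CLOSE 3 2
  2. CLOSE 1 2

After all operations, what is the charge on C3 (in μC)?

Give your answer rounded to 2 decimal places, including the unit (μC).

Initial: C1(2μF, Q=13μC, V=6.50V), C2(2μF, Q=13μC, V=6.50V), C3(3μF, Q=4μC, V=1.33V), C4(2μF, Q=8μC, V=4.00V)
Op 1: CLOSE 3-2: Q_total=17.00, C_total=5.00, V=3.40; Q3=10.20, Q2=6.80; dissipated=16.017
Op 2: CLOSE 1-2: Q_total=19.80, C_total=4.00, V=4.95; Q1=9.90, Q2=9.90; dissipated=4.805
Final charges: Q1=9.90, Q2=9.90, Q3=10.20, Q4=8.00

Answer: 10.20 μC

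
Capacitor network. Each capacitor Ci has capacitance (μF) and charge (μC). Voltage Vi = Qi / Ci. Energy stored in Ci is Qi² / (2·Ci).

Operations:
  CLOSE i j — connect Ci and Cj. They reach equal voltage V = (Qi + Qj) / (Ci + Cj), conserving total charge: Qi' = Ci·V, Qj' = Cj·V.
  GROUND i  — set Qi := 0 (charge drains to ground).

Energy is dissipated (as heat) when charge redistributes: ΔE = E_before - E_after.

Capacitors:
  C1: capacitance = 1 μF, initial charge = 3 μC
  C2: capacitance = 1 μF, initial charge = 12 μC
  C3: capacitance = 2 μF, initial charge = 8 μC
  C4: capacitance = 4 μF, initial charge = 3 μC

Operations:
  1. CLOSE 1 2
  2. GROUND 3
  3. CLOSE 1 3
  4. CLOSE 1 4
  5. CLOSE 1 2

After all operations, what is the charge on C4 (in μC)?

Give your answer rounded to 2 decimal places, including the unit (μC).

Answer: 4.40 μC

Derivation:
Initial: C1(1μF, Q=3μC, V=3.00V), C2(1μF, Q=12μC, V=12.00V), C3(2μF, Q=8μC, V=4.00V), C4(4μF, Q=3μC, V=0.75V)
Op 1: CLOSE 1-2: Q_total=15.00, C_total=2.00, V=7.50; Q1=7.50, Q2=7.50; dissipated=20.250
Op 2: GROUND 3: Q3=0; energy lost=16.000
Op 3: CLOSE 1-3: Q_total=7.50, C_total=3.00, V=2.50; Q1=2.50, Q3=5.00; dissipated=18.750
Op 4: CLOSE 1-4: Q_total=5.50, C_total=5.00, V=1.10; Q1=1.10, Q4=4.40; dissipated=1.225
Op 5: CLOSE 1-2: Q_total=8.60, C_total=2.00, V=4.30; Q1=4.30, Q2=4.30; dissipated=10.240
Final charges: Q1=4.30, Q2=4.30, Q3=5.00, Q4=4.40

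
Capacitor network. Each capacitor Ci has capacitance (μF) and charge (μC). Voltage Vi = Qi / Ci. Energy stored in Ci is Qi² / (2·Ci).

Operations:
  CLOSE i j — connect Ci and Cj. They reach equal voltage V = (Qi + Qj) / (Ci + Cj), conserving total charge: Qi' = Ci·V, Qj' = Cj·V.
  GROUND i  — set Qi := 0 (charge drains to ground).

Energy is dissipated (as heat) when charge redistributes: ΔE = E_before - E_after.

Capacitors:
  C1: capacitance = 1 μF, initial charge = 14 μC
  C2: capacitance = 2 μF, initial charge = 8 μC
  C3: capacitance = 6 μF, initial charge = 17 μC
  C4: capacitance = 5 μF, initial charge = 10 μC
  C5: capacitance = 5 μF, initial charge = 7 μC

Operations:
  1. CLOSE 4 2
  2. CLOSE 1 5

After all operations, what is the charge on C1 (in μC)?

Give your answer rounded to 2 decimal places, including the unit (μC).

Initial: C1(1μF, Q=14μC, V=14.00V), C2(2μF, Q=8μC, V=4.00V), C3(6μF, Q=17μC, V=2.83V), C4(5μF, Q=10μC, V=2.00V), C5(5μF, Q=7μC, V=1.40V)
Op 1: CLOSE 4-2: Q_total=18.00, C_total=7.00, V=2.57; Q4=12.86, Q2=5.14; dissipated=2.857
Op 2: CLOSE 1-5: Q_total=21.00, C_total=6.00, V=3.50; Q1=3.50, Q5=17.50; dissipated=66.150
Final charges: Q1=3.50, Q2=5.14, Q3=17.00, Q4=12.86, Q5=17.50

Answer: 3.50 μC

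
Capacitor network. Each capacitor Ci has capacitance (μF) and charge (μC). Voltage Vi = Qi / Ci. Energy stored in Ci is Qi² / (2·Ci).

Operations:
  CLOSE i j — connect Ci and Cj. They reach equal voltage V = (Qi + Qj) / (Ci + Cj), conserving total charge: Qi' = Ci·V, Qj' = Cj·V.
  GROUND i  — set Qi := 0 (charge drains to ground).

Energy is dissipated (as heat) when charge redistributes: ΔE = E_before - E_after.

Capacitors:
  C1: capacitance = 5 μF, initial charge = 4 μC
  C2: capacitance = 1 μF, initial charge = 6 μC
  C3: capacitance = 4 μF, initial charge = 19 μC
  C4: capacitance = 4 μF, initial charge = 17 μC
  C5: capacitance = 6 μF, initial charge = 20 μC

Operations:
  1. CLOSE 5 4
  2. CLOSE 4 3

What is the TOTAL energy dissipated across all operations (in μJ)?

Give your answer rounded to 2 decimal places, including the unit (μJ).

Initial: C1(5μF, Q=4μC, V=0.80V), C2(1μF, Q=6μC, V=6.00V), C3(4μF, Q=19μC, V=4.75V), C4(4μF, Q=17μC, V=4.25V), C5(6μF, Q=20μC, V=3.33V)
Op 1: CLOSE 5-4: Q_total=37.00, C_total=10.00, V=3.70; Q5=22.20, Q4=14.80; dissipated=1.008
Op 2: CLOSE 4-3: Q_total=33.80, C_total=8.00, V=4.22; Q4=16.90, Q3=16.90; dissipated=1.103
Total dissipated: 2.111 μJ

Answer: 2.11 μJ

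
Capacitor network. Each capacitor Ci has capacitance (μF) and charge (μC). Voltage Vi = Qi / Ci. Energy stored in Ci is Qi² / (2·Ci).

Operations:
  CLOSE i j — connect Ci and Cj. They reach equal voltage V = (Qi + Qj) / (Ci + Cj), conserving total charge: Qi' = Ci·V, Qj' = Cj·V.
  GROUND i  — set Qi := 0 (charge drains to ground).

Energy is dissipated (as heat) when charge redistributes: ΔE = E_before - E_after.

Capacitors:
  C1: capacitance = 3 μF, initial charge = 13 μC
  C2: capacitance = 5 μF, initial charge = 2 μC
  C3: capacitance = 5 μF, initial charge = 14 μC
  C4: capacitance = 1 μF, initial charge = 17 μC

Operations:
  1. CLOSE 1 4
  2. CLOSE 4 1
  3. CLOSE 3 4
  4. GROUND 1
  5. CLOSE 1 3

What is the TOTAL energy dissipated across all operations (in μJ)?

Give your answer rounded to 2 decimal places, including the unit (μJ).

Initial: C1(3μF, Q=13μC, V=4.33V), C2(5μF, Q=2μC, V=0.40V), C3(5μF, Q=14μC, V=2.80V), C4(1μF, Q=17μC, V=17.00V)
Op 1: CLOSE 1-4: Q_total=30.00, C_total=4.00, V=7.50; Q1=22.50, Q4=7.50; dissipated=60.167
Op 2: CLOSE 4-1: Q_total=30.00, C_total=4.00, V=7.50; Q4=7.50, Q1=22.50; dissipated=0.000
Op 3: CLOSE 3-4: Q_total=21.50, C_total=6.00, V=3.58; Q3=17.92, Q4=3.58; dissipated=9.204
Op 4: GROUND 1: Q1=0; energy lost=84.375
Op 5: CLOSE 1-3: Q_total=17.92, C_total=8.00, V=2.24; Q1=6.72, Q3=11.20; dissipated=12.038
Total dissipated: 165.784 μJ

Answer: 165.78 μJ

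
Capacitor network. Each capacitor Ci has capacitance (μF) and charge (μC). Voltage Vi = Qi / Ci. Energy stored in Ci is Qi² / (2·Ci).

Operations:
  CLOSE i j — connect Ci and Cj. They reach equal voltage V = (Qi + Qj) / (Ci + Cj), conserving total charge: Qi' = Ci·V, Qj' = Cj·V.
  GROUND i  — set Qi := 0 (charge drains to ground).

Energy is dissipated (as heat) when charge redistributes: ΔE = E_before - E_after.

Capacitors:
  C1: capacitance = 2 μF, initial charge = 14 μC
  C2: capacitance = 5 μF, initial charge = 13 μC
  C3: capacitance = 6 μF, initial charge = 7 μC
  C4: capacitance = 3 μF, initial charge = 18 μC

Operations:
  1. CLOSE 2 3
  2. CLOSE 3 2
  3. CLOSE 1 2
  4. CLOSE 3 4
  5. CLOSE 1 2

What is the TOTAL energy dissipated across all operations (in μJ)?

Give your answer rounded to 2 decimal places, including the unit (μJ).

Initial: C1(2μF, Q=14μC, V=7.00V), C2(5μF, Q=13μC, V=2.60V), C3(6μF, Q=7μC, V=1.17V), C4(3μF, Q=18μC, V=6.00V)
Op 1: CLOSE 2-3: Q_total=20.00, C_total=11.00, V=1.82; Q2=9.09, Q3=10.91; dissipated=2.802
Op 2: CLOSE 3-2: Q_total=20.00, C_total=11.00, V=1.82; Q3=10.91, Q2=9.09; dissipated=0.000
Op 3: CLOSE 1-2: Q_total=23.09, C_total=7.00, V=3.30; Q1=6.60, Q2=16.49; dissipated=19.179
Op 4: CLOSE 3-4: Q_total=28.91, C_total=9.00, V=3.21; Q3=19.27, Q4=9.64; dissipated=17.488
Op 5: CLOSE 1-2: Q_total=23.09, C_total=7.00, V=3.30; Q1=6.60, Q2=16.49; dissipated=0.000
Total dissipated: 39.469 μJ

Answer: 39.47 μJ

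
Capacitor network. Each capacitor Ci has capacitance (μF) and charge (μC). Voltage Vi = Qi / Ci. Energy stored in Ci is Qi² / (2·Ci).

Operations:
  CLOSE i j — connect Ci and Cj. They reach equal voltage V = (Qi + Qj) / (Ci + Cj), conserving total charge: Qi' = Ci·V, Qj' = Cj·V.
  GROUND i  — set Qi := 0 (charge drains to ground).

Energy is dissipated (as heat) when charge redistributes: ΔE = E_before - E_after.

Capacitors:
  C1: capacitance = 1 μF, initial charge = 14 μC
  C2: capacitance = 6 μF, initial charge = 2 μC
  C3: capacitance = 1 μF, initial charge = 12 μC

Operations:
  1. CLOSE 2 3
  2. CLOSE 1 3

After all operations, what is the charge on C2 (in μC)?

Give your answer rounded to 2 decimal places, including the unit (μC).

Initial: C1(1μF, Q=14μC, V=14.00V), C2(6μF, Q=2μC, V=0.33V), C3(1μF, Q=12μC, V=12.00V)
Op 1: CLOSE 2-3: Q_total=14.00, C_total=7.00, V=2.00; Q2=12.00, Q3=2.00; dissipated=58.333
Op 2: CLOSE 1-3: Q_total=16.00, C_total=2.00, V=8.00; Q1=8.00, Q3=8.00; dissipated=36.000
Final charges: Q1=8.00, Q2=12.00, Q3=8.00

Answer: 12.00 μC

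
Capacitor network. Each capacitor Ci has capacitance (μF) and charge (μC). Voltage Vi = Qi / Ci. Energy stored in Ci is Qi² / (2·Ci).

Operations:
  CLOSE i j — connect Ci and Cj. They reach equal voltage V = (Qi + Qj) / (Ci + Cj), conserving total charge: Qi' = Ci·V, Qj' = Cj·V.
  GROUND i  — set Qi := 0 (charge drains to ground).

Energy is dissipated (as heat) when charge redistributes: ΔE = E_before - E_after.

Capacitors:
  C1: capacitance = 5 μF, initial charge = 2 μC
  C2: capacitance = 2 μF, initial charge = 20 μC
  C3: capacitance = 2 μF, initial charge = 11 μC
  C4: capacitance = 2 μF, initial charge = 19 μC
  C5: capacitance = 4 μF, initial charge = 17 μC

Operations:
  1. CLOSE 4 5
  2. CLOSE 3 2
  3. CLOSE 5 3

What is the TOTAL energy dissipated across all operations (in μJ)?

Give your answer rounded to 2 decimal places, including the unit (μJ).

Initial: C1(5μF, Q=2μC, V=0.40V), C2(2μF, Q=20μC, V=10.00V), C3(2μF, Q=11μC, V=5.50V), C4(2μF, Q=19μC, V=9.50V), C5(4μF, Q=17μC, V=4.25V)
Op 1: CLOSE 4-5: Q_total=36.00, C_total=6.00, V=6.00; Q4=12.00, Q5=24.00; dissipated=18.375
Op 2: CLOSE 3-2: Q_total=31.00, C_total=4.00, V=7.75; Q3=15.50, Q2=15.50; dissipated=10.125
Op 3: CLOSE 5-3: Q_total=39.50, C_total=6.00, V=6.58; Q5=26.33, Q3=13.17; dissipated=2.042
Total dissipated: 30.542 μJ

Answer: 30.54 μJ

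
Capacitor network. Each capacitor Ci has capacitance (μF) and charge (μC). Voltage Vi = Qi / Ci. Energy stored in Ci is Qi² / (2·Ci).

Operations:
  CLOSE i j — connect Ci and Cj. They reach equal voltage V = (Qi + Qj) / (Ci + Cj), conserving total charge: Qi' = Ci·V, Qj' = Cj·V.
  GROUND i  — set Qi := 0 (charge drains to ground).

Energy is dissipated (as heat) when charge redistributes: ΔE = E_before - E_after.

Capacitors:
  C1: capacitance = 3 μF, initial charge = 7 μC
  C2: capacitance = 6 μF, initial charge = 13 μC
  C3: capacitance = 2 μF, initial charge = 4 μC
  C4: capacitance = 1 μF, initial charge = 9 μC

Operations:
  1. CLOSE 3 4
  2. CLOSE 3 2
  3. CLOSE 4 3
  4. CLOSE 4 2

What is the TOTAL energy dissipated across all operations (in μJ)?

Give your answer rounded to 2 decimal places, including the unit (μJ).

Answer: 20.86 μJ

Derivation:
Initial: C1(3μF, Q=7μC, V=2.33V), C2(6μF, Q=13μC, V=2.17V), C3(2μF, Q=4μC, V=2.00V), C4(1μF, Q=9μC, V=9.00V)
Op 1: CLOSE 3-4: Q_total=13.00, C_total=3.00, V=4.33; Q3=8.67, Q4=4.33; dissipated=16.333
Op 2: CLOSE 3-2: Q_total=21.67, C_total=8.00, V=2.71; Q3=5.42, Q2=16.25; dissipated=3.521
Op 3: CLOSE 4-3: Q_total=9.75, C_total=3.00, V=3.25; Q4=3.25, Q3=6.50; dissipated=0.880
Op 4: CLOSE 4-2: Q_total=19.50, C_total=7.00, V=2.79; Q4=2.79, Q2=16.71; dissipated=0.126
Total dissipated: 20.860 μJ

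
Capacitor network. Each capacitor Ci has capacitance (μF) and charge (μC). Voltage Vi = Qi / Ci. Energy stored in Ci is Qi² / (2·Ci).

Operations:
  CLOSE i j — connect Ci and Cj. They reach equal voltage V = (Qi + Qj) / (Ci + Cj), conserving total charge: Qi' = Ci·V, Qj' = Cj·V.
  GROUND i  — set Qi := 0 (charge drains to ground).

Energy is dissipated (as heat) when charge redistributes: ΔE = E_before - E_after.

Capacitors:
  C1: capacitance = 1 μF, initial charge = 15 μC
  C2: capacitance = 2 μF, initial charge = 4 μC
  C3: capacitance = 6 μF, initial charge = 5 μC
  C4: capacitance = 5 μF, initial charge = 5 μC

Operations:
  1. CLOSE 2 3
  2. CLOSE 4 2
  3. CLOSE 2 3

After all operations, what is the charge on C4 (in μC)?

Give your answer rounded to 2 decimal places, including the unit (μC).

Initial: C1(1μF, Q=15μC, V=15.00V), C2(2μF, Q=4μC, V=2.00V), C3(6μF, Q=5μC, V=0.83V), C4(5μF, Q=5μC, V=1.00V)
Op 1: CLOSE 2-3: Q_total=9.00, C_total=8.00, V=1.12; Q2=2.25, Q3=6.75; dissipated=1.021
Op 2: CLOSE 4-2: Q_total=7.25, C_total=7.00, V=1.04; Q4=5.18, Q2=2.07; dissipated=0.011
Op 3: CLOSE 2-3: Q_total=8.82, C_total=8.00, V=1.10; Q2=2.21, Q3=6.62; dissipated=0.006
Final charges: Q1=15.00, Q2=2.21, Q3=6.62, Q4=5.18

Answer: 5.18 μC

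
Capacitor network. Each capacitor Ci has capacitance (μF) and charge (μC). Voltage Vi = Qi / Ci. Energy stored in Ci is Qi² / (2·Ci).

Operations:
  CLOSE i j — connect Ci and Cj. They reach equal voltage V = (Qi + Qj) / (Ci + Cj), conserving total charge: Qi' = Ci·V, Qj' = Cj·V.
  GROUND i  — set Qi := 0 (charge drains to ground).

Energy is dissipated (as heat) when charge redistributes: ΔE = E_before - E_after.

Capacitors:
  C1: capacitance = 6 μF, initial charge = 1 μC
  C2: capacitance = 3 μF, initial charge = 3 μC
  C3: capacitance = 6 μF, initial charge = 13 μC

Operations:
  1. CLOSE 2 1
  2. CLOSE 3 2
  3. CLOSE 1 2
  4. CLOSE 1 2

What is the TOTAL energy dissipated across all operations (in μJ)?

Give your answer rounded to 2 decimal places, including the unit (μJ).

Answer: 4.98 μJ

Derivation:
Initial: C1(6μF, Q=1μC, V=0.17V), C2(3μF, Q=3μC, V=1.00V), C3(6μF, Q=13μC, V=2.17V)
Op 1: CLOSE 2-1: Q_total=4.00, C_total=9.00, V=0.44; Q2=1.33, Q1=2.67; dissipated=0.694
Op 2: CLOSE 3-2: Q_total=14.33, C_total=9.00, V=1.59; Q3=9.56, Q2=4.78; dissipated=2.966
Op 3: CLOSE 1-2: Q_total=7.44, C_total=9.00, V=0.83; Q1=4.96, Q2=2.48; dissipated=1.318
Op 4: CLOSE 1-2: Q_total=7.44, C_total=9.00, V=0.83; Q1=4.96, Q2=2.48; dissipated=0.000
Total dissipated: 4.979 μJ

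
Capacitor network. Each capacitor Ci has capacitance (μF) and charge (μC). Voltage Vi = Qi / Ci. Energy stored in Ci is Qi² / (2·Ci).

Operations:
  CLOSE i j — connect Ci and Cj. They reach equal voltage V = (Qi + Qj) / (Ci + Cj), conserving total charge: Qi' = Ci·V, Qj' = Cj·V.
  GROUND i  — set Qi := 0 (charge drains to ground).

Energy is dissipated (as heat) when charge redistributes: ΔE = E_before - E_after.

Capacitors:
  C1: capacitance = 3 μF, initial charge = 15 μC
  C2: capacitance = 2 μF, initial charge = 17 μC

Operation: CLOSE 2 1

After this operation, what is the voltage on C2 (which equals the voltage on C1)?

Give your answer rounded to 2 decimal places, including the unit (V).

Initial: C1(3μF, Q=15μC, V=5.00V), C2(2μF, Q=17μC, V=8.50V)
Op 1: CLOSE 2-1: Q_total=32.00, C_total=5.00, V=6.40; Q2=12.80, Q1=19.20; dissipated=7.350

Answer: 6.40 V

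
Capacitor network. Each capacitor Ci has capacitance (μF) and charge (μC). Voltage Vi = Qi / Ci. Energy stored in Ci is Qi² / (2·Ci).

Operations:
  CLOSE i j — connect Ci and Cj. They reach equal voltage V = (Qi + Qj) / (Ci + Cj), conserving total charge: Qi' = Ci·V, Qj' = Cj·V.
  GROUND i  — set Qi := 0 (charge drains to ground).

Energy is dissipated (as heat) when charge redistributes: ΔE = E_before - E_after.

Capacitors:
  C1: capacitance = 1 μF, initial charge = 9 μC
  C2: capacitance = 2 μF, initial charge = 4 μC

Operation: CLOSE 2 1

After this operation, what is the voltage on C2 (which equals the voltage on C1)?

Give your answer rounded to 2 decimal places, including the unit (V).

Answer: 4.33 V

Derivation:
Initial: C1(1μF, Q=9μC, V=9.00V), C2(2μF, Q=4μC, V=2.00V)
Op 1: CLOSE 2-1: Q_total=13.00, C_total=3.00, V=4.33; Q2=8.67, Q1=4.33; dissipated=16.333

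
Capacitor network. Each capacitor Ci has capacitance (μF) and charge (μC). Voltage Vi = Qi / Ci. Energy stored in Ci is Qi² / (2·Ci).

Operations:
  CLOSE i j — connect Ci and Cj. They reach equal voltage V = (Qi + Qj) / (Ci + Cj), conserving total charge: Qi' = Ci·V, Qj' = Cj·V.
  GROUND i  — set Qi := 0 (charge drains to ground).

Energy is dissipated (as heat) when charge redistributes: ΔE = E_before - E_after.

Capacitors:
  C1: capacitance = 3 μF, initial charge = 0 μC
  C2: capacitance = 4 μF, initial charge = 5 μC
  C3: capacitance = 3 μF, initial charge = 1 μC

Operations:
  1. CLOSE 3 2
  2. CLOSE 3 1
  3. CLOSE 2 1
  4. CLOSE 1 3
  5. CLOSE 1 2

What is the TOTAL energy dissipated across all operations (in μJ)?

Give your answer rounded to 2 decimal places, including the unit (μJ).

Initial: C1(3μF, Q=0μC, V=0.00V), C2(4μF, Q=5μC, V=1.25V), C3(3μF, Q=1μC, V=0.33V)
Op 1: CLOSE 3-2: Q_total=6.00, C_total=7.00, V=0.86; Q3=2.57, Q2=3.43; dissipated=0.720
Op 2: CLOSE 3-1: Q_total=2.57, C_total=6.00, V=0.43; Q3=1.29, Q1=1.29; dissipated=0.551
Op 3: CLOSE 2-1: Q_total=4.71, C_total=7.00, V=0.67; Q2=2.69, Q1=2.02; dissipated=0.157
Op 4: CLOSE 1-3: Q_total=3.31, C_total=6.00, V=0.55; Q1=1.65, Q3=1.65; dissipated=0.045
Op 5: CLOSE 1-2: Q_total=4.35, C_total=7.00, V=0.62; Q1=1.86, Q2=2.48; dissipated=0.013
Total dissipated: 1.487 μJ

Answer: 1.49 μJ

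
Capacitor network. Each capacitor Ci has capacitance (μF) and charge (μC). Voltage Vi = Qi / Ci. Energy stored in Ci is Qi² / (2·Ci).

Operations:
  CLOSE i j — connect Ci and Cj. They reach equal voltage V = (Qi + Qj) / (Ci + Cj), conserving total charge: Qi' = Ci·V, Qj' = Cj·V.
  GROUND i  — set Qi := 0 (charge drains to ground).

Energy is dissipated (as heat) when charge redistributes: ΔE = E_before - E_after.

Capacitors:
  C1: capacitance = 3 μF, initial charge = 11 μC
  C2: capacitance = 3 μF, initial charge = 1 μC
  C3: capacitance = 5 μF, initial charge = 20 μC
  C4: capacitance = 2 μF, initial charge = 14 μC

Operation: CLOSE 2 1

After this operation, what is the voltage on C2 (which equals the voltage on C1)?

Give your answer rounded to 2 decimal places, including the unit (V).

Initial: C1(3μF, Q=11μC, V=3.67V), C2(3μF, Q=1μC, V=0.33V), C3(5μF, Q=20μC, V=4.00V), C4(2μF, Q=14μC, V=7.00V)
Op 1: CLOSE 2-1: Q_total=12.00, C_total=6.00, V=2.00; Q2=6.00, Q1=6.00; dissipated=8.333

Answer: 2.00 V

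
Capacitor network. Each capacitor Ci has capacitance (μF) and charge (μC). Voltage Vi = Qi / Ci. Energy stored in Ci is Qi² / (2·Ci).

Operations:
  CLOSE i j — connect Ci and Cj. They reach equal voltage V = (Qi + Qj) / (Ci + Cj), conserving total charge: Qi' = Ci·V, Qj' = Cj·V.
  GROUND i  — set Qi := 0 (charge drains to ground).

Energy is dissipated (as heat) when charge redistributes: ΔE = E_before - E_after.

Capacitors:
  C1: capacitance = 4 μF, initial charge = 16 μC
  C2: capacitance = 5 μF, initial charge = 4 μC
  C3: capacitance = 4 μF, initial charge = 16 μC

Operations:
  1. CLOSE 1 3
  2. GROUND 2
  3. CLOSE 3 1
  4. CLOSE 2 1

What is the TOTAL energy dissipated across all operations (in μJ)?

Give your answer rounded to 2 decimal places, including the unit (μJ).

Initial: C1(4μF, Q=16μC, V=4.00V), C2(5μF, Q=4μC, V=0.80V), C3(4μF, Q=16μC, V=4.00V)
Op 1: CLOSE 1-3: Q_total=32.00, C_total=8.00, V=4.00; Q1=16.00, Q3=16.00; dissipated=0.000
Op 2: GROUND 2: Q2=0; energy lost=1.600
Op 3: CLOSE 3-1: Q_total=32.00, C_total=8.00, V=4.00; Q3=16.00, Q1=16.00; dissipated=0.000
Op 4: CLOSE 2-1: Q_total=16.00, C_total=9.00, V=1.78; Q2=8.89, Q1=7.11; dissipated=17.778
Total dissipated: 19.378 μJ

Answer: 19.38 μJ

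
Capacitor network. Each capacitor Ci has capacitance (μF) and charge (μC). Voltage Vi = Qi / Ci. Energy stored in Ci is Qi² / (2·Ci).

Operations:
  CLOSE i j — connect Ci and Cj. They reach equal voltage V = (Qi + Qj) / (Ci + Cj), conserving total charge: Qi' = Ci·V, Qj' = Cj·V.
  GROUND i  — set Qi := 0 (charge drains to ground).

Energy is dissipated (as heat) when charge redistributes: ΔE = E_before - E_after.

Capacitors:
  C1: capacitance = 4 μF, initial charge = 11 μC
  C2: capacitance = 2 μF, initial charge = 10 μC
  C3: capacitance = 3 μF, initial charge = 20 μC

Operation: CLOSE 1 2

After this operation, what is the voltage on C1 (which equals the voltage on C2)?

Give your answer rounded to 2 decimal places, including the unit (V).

Initial: C1(4μF, Q=11μC, V=2.75V), C2(2μF, Q=10μC, V=5.00V), C3(3μF, Q=20μC, V=6.67V)
Op 1: CLOSE 1-2: Q_total=21.00, C_total=6.00, V=3.50; Q1=14.00, Q2=7.00; dissipated=3.375

Answer: 3.50 V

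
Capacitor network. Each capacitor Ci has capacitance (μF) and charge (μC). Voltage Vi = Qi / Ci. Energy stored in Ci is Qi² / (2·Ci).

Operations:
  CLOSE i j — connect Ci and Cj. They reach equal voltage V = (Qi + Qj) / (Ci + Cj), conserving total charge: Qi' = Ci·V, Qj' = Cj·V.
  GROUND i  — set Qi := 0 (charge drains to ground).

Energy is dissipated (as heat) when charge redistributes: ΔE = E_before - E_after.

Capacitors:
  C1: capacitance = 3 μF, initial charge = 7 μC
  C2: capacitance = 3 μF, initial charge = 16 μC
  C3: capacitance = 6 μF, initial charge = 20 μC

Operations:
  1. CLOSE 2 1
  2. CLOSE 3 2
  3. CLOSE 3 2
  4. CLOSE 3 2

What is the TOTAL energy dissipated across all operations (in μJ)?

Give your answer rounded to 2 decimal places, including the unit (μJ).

Initial: C1(3μF, Q=7μC, V=2.33V), C2(3μF, Q=16μC, V=5.33V), C3(6μF, Q=20μC, V=3.33V)
Op 1: CLOSE 2-1: Q_total=23.00, C_total=6.00, V=3.83; Q2=11.50, Q1=11.50; dissipated=6.750
Op 2: CLOSE 3-2: Q_total=31.50, C_total=9.00, V=3.50; Q3=21.00, Q2=10.50; dissipated=0.250
Op 3: CLOSE 3-2: Q_total=31.50, C_total=9.00, V=3.50; Q3=21.00, Q2=10.50; dissipated=0.000
Op 4: CLOSE 3-2: Q_total=31.50, C_total=9.00, V=3.50; Q3=21.00, Q2=10.50; dissipated=0.000
Total dissipated: 7.000 μJ

Answer: 7.00 μJ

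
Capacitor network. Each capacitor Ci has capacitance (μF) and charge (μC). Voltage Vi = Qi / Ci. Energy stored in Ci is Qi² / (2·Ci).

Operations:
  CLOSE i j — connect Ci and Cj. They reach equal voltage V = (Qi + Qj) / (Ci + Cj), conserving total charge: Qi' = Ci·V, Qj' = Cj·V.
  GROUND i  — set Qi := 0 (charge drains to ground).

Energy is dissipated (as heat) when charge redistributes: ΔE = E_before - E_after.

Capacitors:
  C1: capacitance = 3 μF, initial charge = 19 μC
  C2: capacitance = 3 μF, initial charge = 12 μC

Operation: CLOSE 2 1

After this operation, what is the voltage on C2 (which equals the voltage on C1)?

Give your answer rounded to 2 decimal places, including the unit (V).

Answer: 5.17 V

Derivation:
Initial: C1(3μF, Q=19μC, V=6.33V), C2(3μF, Q=12μC, V=4.00V)
Op 1: CLOSE 2-1: Q_total=31.00, C_total=6.00, V=5.17; Q2=15.50, Q1=15.50; dissipated=4.083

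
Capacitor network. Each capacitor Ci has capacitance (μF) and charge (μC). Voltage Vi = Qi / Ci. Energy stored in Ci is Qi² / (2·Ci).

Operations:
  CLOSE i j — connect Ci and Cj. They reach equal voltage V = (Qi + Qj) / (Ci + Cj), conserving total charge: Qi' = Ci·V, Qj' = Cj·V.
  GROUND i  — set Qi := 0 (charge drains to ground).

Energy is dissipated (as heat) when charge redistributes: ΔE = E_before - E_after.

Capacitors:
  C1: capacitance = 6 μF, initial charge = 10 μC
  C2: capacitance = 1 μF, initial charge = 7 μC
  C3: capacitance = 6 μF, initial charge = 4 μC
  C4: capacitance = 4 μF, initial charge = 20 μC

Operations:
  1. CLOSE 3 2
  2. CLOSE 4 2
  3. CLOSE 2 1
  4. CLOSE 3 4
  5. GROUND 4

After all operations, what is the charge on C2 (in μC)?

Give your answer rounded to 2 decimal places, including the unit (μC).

Answer: 2.04 μC

Derivation:
Initial: C1(6μF, Q=10μC, V=1.67V), C2(1μF, Q=7μC, V=7.00V), C3(6μF, Q=4μC, V=0.67V), C4(4μF, Q=20μC, V=5.00V)
Op 1: CLOSE 3-2: Q_total=11.00, C_total=7.00, V=1.57; Q3=9.43, Q2=1.57; dissipated=17.190
Op 2: CLOSE 4-2: Q_total=21.57, C_total=5.00, V=4.31; Q4=17.26, Q2=4.31; dissipated=4.702
Op 3: CLOSE 2-1: Q_total=14.31, C_total=7.00, V=2.04; Q2=2.04, Q1=12.27; dissipated=3.004
Op 4: CLOSE 3-4: Q_total=26.69, C_total=10.00, V=2.67; Q3=16.01, Q4=10.67; dissipated=9.028
Op 5: GROUND 4: Q4=0; energy lost=14.243
Final charges: Q1=12.27, Q2=2.04, Q3=16.01, Q4=0.00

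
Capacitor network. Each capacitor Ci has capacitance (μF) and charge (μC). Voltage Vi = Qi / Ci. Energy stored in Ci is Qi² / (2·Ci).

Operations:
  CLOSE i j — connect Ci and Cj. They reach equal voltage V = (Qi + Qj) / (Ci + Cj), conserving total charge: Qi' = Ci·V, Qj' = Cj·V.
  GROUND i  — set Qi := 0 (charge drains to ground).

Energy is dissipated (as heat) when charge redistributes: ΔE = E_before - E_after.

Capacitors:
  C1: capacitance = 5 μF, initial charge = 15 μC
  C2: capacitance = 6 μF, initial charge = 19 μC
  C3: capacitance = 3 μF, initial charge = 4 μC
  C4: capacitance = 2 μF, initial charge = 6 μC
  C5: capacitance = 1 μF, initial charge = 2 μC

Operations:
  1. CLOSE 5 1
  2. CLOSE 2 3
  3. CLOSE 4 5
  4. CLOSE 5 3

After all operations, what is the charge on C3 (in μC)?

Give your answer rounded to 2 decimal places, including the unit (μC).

Answer: 7.96 μC

Derivation:
Initial: C1(5μF, Q=15μC, V=3.00V), C2(6μF, Q=19μC, V=3.17V), C3(3μF, Q=4μC, V=1.33V), C4(2μF, Q=6μC, V=3.00V), C5(1μF, Q=2μC, V=2.00V)
Op 1: CLOSE 5-1: Q_total=17.00, C_total=6.00, V=2.83; Q5=2.83, Q1=14.17; dissipated=0.417
Op 2: CLOSE 2-3: Q_total=23.00, C_total=9.00, V=2.56; Q2=15.33, Q3=7.67; dissipated=3.361
Op 3: CLOSE 4-5: Q_total=8.83, C_total=3.00, V=2.94; Q4=5.89, Q5=2.94; dissipated=0.009
Op 4: CLOSE 5-3: Q_total=10.61, C_total=4.00, V=2.65; Q5=2.65, Q3=7.96; dissipated=0.057
Final charges: Q1=14.17, Q2=15.33, Q3=7.96, Q4=5.89, Q5=2.65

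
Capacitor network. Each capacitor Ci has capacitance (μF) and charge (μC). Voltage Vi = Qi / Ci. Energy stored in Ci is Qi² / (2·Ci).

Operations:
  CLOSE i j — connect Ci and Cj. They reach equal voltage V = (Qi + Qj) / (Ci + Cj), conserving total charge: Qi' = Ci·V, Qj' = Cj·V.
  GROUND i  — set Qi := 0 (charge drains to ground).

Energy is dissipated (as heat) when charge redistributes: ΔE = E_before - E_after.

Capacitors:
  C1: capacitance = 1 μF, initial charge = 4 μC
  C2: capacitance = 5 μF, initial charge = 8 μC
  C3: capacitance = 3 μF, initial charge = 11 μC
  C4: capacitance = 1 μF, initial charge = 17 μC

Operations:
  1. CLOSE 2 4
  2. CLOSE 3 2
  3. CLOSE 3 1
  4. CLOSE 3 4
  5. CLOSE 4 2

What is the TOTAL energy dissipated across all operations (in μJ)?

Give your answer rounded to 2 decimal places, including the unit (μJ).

Answer: 99.06 μJ

Derivation:
Initial: C1(1μF, Q=4μC, V=4.00V), C2(5μF, Q=8μC, V=1.60V), C3(3μF, Q=11μC, V=3.67V), C4(1μF, Q=17μC, V=17.00V)
Op 1: CLOSE 2-4: Q_total=25.00, C_total=6.00, V=4.17; Q2=20.83, Q4=4.17; dissipated=98.817
Op 2: CLOSE 3-2: Q_total=31.83, C_total=8.00, V=3.98; Q3=11.94, Q2=19.90; dissipated=0.234
Op 3: CLOSE 3-1: Q_total=15.94, C_total=4.00, V=3.98; Q3=11.95, Q1=3.98; dissipated=0.000
Op 4: CLOSE 3-4: Q_total=16.12, C_total=4.00, V=4.03; Q3=12.09, Q4=4.03; dissipated=0.012
Op 5: CLOSE 4-2: Q_total=23.93, C_total=6.00, V=3.99; Q4=3.99, Q2=19.94; dissipated=0.001
Total dissipated: 99.065 μJ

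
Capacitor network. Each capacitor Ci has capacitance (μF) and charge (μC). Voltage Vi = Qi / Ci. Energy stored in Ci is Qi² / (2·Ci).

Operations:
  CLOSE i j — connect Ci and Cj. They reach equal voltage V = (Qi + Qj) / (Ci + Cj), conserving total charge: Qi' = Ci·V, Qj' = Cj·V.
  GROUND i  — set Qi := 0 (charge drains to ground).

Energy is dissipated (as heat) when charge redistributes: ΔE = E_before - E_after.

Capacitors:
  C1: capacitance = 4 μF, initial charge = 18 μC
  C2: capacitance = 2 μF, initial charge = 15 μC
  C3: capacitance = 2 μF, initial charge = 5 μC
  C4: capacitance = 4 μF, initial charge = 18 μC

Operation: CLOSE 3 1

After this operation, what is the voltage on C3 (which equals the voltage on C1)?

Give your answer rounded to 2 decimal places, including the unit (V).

Initial: C1(4μF, Q=18μC, V=4.50V), C2(2μF, Q=15μC, V=7.50V), C3(2μF, Q=5μC, V=2.50V), C4(4μF, Q=18μC, V=4.50V)
Op 1: CLOSE 3-1: Q_total=23.00, C_total=6.00, V=3.83; Q3=7.67, Q1=15.33; dissipated=2.667

Answer: 3.83 V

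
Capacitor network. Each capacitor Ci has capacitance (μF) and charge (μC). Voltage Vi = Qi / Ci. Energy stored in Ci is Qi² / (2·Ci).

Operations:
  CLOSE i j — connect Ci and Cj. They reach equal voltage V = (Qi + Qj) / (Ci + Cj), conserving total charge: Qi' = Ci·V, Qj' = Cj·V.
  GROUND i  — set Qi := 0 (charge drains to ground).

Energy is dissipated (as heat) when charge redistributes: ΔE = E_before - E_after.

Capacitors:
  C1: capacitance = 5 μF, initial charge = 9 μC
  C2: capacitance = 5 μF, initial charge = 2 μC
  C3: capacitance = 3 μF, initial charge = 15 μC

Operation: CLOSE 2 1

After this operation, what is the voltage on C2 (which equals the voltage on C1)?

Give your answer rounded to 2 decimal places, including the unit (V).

Initial: C1(5μF, Q=9μC, V=1.80V), C2(5μF, Q=2μC, V=0.40V), C3(3μF, Q=15μC, V=5.00V)
Op 1: CLOSE 2-1: Q_total=11.00, C_total=10.00, V=1.10; Q2=5.50, Q1=5.50; dissipated=2.450

Answer: 1.10 V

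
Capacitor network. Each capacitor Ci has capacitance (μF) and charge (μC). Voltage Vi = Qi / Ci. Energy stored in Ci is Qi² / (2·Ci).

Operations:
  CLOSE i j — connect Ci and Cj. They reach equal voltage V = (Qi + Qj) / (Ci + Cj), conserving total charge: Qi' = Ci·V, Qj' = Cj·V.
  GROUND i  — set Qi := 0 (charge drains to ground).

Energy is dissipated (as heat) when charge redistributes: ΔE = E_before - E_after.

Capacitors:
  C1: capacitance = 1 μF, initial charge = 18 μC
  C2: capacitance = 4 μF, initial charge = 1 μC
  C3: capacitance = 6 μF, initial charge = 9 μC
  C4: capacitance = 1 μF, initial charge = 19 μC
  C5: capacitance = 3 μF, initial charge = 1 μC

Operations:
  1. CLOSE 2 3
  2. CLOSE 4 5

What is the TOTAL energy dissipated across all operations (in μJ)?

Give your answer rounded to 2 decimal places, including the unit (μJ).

Initial: C1(1μF, Q=18μC, V=18.00V), C2(4μF, Q=1μC, V=0.25V), C3(6μF, Q=9μC, V=1.50V), C4(1μF, Q=19μC, V=19.00V), C5(3μF, Q=1μC, V=0.33V)
Op 1: CLOSE 2-3: Q_total=10.00, C_total=10.00, V=1.00; Q2=4.00, Q3=6.00; dissipated=1.875
Op 2: CLOSE 4-5: Q_total=20.00, C_total=4.00, V=5.00; Q4=5.00, Q5=15.00; dissipated=130.667
Total dissipated: 132.542 μJ

Answer: 132.54 μJ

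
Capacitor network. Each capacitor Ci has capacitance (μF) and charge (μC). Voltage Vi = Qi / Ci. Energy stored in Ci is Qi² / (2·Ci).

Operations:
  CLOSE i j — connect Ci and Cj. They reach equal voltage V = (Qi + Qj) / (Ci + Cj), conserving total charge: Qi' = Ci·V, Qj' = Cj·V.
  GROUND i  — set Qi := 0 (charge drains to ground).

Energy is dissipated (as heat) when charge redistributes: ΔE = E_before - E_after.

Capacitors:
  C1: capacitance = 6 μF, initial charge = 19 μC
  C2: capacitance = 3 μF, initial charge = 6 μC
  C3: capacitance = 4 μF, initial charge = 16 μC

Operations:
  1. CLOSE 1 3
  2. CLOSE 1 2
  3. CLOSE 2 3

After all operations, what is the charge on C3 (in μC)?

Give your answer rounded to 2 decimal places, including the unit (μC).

Answer: 13.14 μC

Derivation:
Initial: C1(6μF, Q=19μC, V=3.17V), C2(3μF, Q=6μC, V=2.00V), C3(4μF, Q=16μC, V=4.00V)
Op 1: CLOSE 1-3: Q_total=35.00, C_total=10.00, V=3.50; Q1=21.00, Q3=14.00; dissipated=0.833
Op 2: CLOSE 1-2: Q_total=27.00, C_total=9.00, V=3.00; Q1=18.00, Q2=9.00; dissipated=2.250
Op 3: CLOSE 2-3: Q_total=23.00, C_total=7.00, V=3.29; Q2=9.86, Q3=13.14; dissipated=0.214
Final charges: Q1=18.00, Q2=9.86, Q3=13.14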